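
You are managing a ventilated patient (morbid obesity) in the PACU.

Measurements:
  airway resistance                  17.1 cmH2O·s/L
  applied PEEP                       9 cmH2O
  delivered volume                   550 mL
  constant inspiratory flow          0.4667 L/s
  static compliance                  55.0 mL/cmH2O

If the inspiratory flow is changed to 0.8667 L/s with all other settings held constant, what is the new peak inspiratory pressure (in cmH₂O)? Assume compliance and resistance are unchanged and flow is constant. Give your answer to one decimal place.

33.8

PIP = Vt/C + R·V̇ + PEEP (constant-flow equation of motion).
Only the resistive term changes: ΔPIP = R × ΔV̇ = 17.1 × (0.8667 − 0.4667) = 17.1 × 0.4 = 6.84 cmH2O.
Original PIP = 550/55.0 + 17.1×0.4667 + 9 = 26.981 cmH2O; new PIP = 26.981 + (6.84) = 33.821 cmH2O.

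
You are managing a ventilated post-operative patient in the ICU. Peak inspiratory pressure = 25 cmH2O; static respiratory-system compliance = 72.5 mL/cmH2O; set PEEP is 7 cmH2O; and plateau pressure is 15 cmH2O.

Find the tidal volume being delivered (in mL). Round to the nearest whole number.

580

Vt = Cstat × (Pplat − PEEP) = 72.5 × (15 − 7) = 72.5 × 8.0 = 580.0 mL.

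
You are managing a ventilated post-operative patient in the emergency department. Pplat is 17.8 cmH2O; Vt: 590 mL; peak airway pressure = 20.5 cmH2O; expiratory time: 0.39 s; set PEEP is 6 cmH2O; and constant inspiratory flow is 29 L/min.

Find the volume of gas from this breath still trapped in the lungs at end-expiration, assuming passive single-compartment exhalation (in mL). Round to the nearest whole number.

146

Flow: 29 L/min ÷ 60 = 0.4833 L/s.
R = (PIP − Pplat)/V̇ = (20.5 − 17.8) / 0.4833 = 2.7/0.4833 = 5.587 cmH2O·s/L.
C = Vt/(Pplat − PEEP) = 590.0 / (17.8 − 6) = 590.0/11.8 = 50.0 mL/cmH2O.
τ = R × C = 5.587 × 0.05 L/cmH2O = 0.2794 s.
Fraction remaining = e^(−Te/τ) = e^(−0.39/0.2794) = 0.2476.
Trapped volume = 590.0 × 0.2476 = 146.08 mL.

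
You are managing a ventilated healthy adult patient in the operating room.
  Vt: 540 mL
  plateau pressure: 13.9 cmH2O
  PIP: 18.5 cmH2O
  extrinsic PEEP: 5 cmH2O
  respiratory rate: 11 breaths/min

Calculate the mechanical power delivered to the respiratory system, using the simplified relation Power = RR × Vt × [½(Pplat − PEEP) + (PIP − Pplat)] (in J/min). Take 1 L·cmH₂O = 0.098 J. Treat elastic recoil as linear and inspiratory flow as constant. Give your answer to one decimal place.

Per-breath work = Vt × [½(Pplat−PEEP) + (PIP−Pplat)] = 0.540 × [0.5×8.9 + 4.6] = 0.540 × 9.05 = 4.887 L·cmH2O.
Power = 11 × 4.887 = 53.757 L·cmH2O/min.
× 0.098 J/(L·cmH2O) → 5.268 J/min.

5.3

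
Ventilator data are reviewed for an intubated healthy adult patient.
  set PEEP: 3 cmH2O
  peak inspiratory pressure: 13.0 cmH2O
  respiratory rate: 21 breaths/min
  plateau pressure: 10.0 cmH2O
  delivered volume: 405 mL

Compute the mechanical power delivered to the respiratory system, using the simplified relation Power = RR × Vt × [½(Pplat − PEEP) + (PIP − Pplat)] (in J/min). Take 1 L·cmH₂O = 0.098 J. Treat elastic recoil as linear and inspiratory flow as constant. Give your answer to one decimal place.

5.4

Per-breath work = Vt × [½(Pplat−PEEP) + (PIP−Pplat)] = 0.405 × [0.5×7.0 + 3.0] = 0.405 × 6.5 = 2.633 L·cmH2O.
Power = 21 × 2.633 = 55.293 L·cmH2O/min.
× 0.098 J/(L·cmH2O) → 5.419 J/min.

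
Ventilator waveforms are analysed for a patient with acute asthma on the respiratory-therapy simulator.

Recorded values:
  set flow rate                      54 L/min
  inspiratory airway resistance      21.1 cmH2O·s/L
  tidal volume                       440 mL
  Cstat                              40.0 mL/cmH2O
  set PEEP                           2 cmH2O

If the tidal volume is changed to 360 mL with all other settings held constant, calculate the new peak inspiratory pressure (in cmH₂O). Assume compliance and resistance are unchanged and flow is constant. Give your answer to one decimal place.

Flow: 54 L/min ÷ 60 = 0.9 L/s.
PIP = Vt/C + R·V̇ + PEEP (constant-flow equation of motion).
Only the elastic term changes: ΔPIP = ΔVt / C = (360 − 440) / 40.0 = -2.0 cmH2O.
Original PIP = 440/40.0 + 21.1×0.9 + 2 = 31.99 cmH2O; new PIP = 31.99 + (-2.0) = 29.99 cmH2O.

30.0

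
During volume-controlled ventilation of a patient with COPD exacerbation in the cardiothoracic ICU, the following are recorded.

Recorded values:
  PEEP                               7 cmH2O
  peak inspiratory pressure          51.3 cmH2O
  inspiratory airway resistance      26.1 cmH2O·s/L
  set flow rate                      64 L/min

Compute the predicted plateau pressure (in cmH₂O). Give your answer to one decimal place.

Flow: 64 L/min ÷ 60 = 1.0667 L/s.
Pplat = PIP − Raw × flow = 51.3 − 26.1 × 1.0667 = 51.3 − 27.841 = 23.459 cmH2O.

23.5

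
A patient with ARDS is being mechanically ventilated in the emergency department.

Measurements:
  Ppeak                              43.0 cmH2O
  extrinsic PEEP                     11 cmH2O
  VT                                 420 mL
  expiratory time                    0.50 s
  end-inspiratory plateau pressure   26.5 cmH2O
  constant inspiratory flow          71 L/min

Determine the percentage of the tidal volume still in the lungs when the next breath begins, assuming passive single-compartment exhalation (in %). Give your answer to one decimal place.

Flow: 71 L/min ÷ 60 = 1.1833 L/s.
R = (PIP − Pplat)/V̇ = (43.0 − 26.5) / 1.1833 = 16.5/1.1833 = 13.944 cmH2O·s/L.
C = Vt/(Pplat − PEEP) = 420.0 / (26.5 − 11) = 420.0/15.5 = 27.097 mL/cmH2O.
τ = R × C = 13.944 × 0.0271 L/cmH2O = 0.3779 s.
Fraction remaining at end-expiration = e^(−Te/τ) = e^(−0.50/0.3779) = 0.2663 → 26.63%.

26.6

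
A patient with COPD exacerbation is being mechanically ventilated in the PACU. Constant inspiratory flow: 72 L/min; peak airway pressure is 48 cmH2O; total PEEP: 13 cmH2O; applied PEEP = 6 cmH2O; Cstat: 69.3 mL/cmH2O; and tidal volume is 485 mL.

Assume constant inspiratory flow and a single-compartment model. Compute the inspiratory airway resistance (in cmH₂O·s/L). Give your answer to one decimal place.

23.3

Flow: 72 L/min ÷ 60 = 1.2 L/s.
Total PEEP = 13 cmH2O (set 6 + intrinsic 7); this is the baseline alveolar pressure.
Equation of motion (constant flow): PIP = Vt/C + R·V̇ + PEEP.
R·V̇ = PIP − Vt/C − PEEP = 48 − 485/69.3 − 13 = 48 − 6.999 − 13 = 28.001 cmH2O.
R = 28.001 / 1.2 = 23.334 cmH2O·s/L.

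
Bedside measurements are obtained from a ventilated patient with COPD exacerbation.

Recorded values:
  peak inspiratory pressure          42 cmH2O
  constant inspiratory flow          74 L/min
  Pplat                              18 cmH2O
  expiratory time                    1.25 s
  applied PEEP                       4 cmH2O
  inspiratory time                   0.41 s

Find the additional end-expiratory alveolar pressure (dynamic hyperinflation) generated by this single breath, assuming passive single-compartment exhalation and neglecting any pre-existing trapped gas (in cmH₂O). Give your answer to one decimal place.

2.4

Flow: 74 L/min ÷ 60 = 1.2333 L/s.
Vt = flow × Ti = 1.2333 L/s × 0.41 s × 1000 mL/L = 505.65 mL.
R = (PIP − Pplat)/V̇ = (42 − 18) / 1.2333 = 24.0/1.2333 = 19.46 cmH2O·s/L.
C = Vt/(Pplat − PEEP) = 505.65 / (18 − 4) = 505.65/14.0 = 36.118 mL/cmH2O.
τ = R × C = 19.46 × 0.03612 L/cmH2O = 0.7029 s.
Fraction remaining = e^(−Te/τ) = e^(−1.25/0.7029) = 0.1689; trapped volume = 505.65 × 0.1689 = 85.404 mL.
Additional alveolar pressure from trapping ≈ V_trapped / C = 85.404 / 36.118 = 2.365 cmH2O.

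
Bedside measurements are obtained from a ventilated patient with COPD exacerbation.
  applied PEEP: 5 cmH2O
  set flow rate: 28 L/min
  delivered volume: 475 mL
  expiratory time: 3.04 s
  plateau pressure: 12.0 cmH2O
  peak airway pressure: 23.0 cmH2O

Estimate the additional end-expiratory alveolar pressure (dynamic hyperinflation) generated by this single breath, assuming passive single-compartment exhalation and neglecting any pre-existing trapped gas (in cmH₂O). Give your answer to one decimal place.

Flow: 28 L/min ÷ 60 = 0.4667 L/s.
R = (PIP − Pplat)/V̇ = (23.0 − 12.0) / 0.4667 = 11.0/0.4667 = 23.57 cmH2O·s/L.
C = Vt/(Pplat − PEEP) = 475.0 / (12.0 − 5) = 475.0/7.0 = 67.857 mL/cmH2O.
τ = R × C = 23.57 × 0.06786 L/cmH2O = 1.599 s.
Fraction remaining = e^(−Te/τ) = e^(−3.04/1.599) = 0.1494; trapped volume = 475.0 × 0.1494 = 70.965 mL.
Additional alveolar pressure from trapping ≈ V_trapped / C = 70.965 / 67.857 = 1.046 cmH2O.

1.0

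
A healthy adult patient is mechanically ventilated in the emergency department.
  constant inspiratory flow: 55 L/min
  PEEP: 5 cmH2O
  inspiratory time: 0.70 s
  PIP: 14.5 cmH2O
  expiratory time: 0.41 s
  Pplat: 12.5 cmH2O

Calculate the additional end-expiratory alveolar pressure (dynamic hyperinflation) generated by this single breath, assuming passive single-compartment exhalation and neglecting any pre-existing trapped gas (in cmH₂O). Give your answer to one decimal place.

Flow: 55 L/min ÷ 60 = 0.9167 L/s.
Vt = flow × Ti = 0.9167 L/s × 0.70 s × 1000 mL/L = 641.69 mL.
R = (PIP − Pplat)/V̇ = (14.5 − 12.5) / 0.9167 = 2.0/0.9167 = 2.182 cmH2O·s/L.
C = Vt/(Pplat − PEEP) = 641.69 / (12.5 − 5) = 641.69/7.5 = 85.559 mL/cmH2O.
τ = R × C = 2.182 × 0.08556 L/cmH2O = 0.1867 s.
Fraction remaining = e^(−Te/τ) = e^(−0.41/0.1867) = 0.1112; trapped volume = 641.69 × 0.1112 = 71.356 mL.
Additional alveolar pressure from trapping ≈ V_trapped / C = 71.356 / 85.559 = 0.834 cmH2O.

0.8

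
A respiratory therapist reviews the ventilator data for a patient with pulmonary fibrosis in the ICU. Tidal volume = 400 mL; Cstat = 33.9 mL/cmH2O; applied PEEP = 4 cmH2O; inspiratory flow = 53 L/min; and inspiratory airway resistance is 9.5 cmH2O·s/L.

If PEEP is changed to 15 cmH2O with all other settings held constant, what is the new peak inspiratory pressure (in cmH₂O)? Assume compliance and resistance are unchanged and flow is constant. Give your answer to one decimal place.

Flow: 53 L/min ÷ 60 = 0.8833 L/s.
PIP = Vt/C + R·V̇ + PEEP (constant-flow equation of motion).
Only the baseline term changes: ΔPIP = ΔPEEP = 15 − 4 = 11.0 cmH2O.
Original PIP = 400/33.9 + 9.5×0.8833 + 4 = 24.191 cmH2O; new PIP = 24.191 + (11.0) = 35.191 cmH2O.

35.2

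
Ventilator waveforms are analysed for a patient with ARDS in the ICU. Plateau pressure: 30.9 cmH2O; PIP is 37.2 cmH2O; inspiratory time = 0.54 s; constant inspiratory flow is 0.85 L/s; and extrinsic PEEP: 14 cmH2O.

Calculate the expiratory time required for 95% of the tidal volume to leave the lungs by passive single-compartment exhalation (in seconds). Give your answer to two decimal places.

0.60

Vt = flow × Ti = 0.85 L/s × 0.54 s × 1000 mL/L = 459.0 mL.
R = (PIP − Pplat)/V̇ = (37.2 − 30.9) / 0.85 = 6.3/0.85 = 7.412 cmH2O·s/L.
C = Vt/(Pplat − PEEP) = 459.0 / (30.9 − 14) = 459.0/16.9 = 27.16 mL/cmH2O.
τ = R × C = 7.412 × 0.02716 L/cmH2O = 0.2013 s.
t = −τ·ln(1 − 0.95) = −0.2013·ln(0.05) = 0.603 s.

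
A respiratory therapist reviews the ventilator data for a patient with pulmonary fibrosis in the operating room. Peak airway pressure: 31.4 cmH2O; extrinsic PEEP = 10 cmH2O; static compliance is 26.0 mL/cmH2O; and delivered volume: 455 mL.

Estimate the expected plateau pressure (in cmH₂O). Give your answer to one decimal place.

Pplat = PEEP + Vt / Cstat = 10 + 455 / 26.0 = 10 + 17.5 = 27.5 cmH2O.

27.5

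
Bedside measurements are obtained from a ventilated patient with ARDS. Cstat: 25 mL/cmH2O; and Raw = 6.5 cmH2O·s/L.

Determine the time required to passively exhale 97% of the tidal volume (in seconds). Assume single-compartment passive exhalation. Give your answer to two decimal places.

τ = R × C = 6.5 × 25 mL/cmH2O = 6.5 × 0.025 L/cmH2O = 0.1625 s.
Exhaled fraction f = 1 − e^(−t/τ) → t = −τ·ln(1 − f) = −0.1625·ln(0.03) = 0.5698 s.

0.57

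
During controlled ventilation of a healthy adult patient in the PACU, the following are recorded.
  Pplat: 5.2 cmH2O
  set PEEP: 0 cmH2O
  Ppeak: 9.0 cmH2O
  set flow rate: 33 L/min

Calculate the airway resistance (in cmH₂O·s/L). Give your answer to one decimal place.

Flow: 33 L/min ÷ 60 = 0.55 L/s.
Raw = (PIP − Pplat) / flow = (9.0 − 5.2) / 0.55 = 3.8 / 0.55 = 6.909 cmH2O·s/L.

6.9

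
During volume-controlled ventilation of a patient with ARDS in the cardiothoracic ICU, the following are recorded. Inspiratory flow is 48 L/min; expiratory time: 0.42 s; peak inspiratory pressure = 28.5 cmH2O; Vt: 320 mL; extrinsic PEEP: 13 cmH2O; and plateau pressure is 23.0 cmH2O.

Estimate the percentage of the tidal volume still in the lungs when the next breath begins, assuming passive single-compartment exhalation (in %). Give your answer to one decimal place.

Flow: 48 L/min ÷ 60 = 0.8 L/s.
R = (PIP − Pplat)/V̇ = (28.5 − 23.0) / 0.8 = 5.5/0.8 = 6.875 cmH2O·s/L.
C = Vt/(Pplat − PEEP) = 320.0 / (23.0 − 13) = 320.0/10.0 = 32.0 mL/cmH2O.
τ = R × C = 6.875 × 0.032 L/cmH2O = 0.22 s.
Fraction remaining at end-expiration = e^(−Te/τ) = e^(−0.42/0.22) = 0.1482 → 14.82%.

14.8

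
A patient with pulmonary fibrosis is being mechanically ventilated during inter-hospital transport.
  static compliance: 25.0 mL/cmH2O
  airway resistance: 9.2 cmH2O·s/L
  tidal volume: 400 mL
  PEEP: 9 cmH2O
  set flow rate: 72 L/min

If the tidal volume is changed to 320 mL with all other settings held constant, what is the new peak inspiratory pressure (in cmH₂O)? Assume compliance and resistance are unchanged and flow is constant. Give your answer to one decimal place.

Flow: 72 L/min ÷ 60 = 1.2 L/s.
PIP = Vt/C + R·V̇ + PEEP (constant-flow equation of motion).
Only the elastic term changes: ΔPIP = ΔVt / C = (320 − 400) / 25.0 = -3.2 cmH2O.
Original PIP = 400/25.0 + 9.2×1.2 + 9 = 36.04 cmH2O; new PIP = 36.04 + (-3.2) = 32.84 cmH2O.

32.8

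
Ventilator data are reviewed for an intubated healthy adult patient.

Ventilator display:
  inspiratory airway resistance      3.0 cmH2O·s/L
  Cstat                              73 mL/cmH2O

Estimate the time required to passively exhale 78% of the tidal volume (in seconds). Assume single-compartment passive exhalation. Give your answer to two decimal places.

τ = R × C = 3.0 × 73 mL/cmH2O = 3.0 × 0.073 L/cmH2O = 0.219 s.
Exhaled fraction f = 1 − e^(−t/τ) → t = −τ·ln(1 − f) = −0.219·ln(0.22) = 0.3316 s.

0.33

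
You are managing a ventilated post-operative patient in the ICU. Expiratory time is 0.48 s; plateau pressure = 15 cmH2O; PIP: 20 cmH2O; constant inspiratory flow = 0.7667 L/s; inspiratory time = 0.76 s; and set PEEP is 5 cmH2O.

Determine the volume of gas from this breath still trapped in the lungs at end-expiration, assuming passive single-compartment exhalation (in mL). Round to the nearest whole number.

Vt = flow × Ti = 0.7667 L/s × 0.76 s × 1000 mL/L = 582.69 mL.
R = (PIP − Pplat)/V̇ = (20 − 15) / 0.7667 = 5.0/0.7667 = 6.521 cmH2O·s/L.
C = Vt/(Pplat − PEEP) = 582.69 / (15 − 5) = 582.69/10.0 = 58.269 mL/cmH2O.
τ = R × C = 6.521 × 0.05827 L/cmH2O = 0.38 s.
Fraction remaining = e^(−Te/τ) = e^(−0.48/0.38) = 0.2828.
Trapped volume = 582.69 × 0.2828 = 164.78 mL.

165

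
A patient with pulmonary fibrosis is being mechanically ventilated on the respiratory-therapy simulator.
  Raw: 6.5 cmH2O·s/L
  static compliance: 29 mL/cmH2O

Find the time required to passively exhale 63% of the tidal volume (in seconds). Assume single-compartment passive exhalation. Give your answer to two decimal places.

0.19

τ = R × C = 6.5 × 29 mL/cmH2O = 6.5 × 0.029 L/cmH2O = 0.1885 s.
Exhaled fraction f = 1 − e^(−t/τ) → t = −τ·ln(1 − f) = −0.1885·ln(0.37) = 0.1874 s.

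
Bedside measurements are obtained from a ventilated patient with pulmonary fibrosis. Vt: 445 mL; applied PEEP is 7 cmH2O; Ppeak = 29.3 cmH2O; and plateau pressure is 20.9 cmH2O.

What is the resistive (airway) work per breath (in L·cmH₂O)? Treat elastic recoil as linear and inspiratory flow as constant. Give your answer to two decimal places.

3.74

With constant inspiratory flow the resistive pressure is constant at PIP − Pplat = 29.3 − 20.9 = 8.4 cmH2O, so resistive work = 8.4 × 0.445 = 3.738 L·cmH2O.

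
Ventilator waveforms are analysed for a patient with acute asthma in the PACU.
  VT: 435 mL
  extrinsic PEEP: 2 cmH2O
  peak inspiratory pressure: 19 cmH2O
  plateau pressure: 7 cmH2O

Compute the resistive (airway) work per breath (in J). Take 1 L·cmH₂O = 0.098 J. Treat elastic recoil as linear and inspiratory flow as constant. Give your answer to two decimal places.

0.51

With constant inspiratory flow the resistive pressure is constant at PIP − Pplat = 19 − 7 = 12.0 cmH2O, so resistive work = 12.0 × 0.435 = 5.22 L·cmH2O.
× 0.098 J/(L·cmH2O) → 0.5116 J.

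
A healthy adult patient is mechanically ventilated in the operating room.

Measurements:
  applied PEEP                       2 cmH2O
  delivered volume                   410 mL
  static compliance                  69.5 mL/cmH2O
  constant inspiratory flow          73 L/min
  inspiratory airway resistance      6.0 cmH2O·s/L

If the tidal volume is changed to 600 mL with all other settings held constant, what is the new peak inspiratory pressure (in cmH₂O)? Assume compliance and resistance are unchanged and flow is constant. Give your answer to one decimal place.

17.9

Flow: 73 L/min ÷ 60 = 1.2167 L/s.
PIP = Vt/C + R·V̇ + PEEP (constant-flow equation of motion).
Only the elastic term changes: ΔPIP = ΔVt / C = (600 − 410) / 69.5 = 2.734 cmH2O.
Original PIP = 410/69.5 + 6.0×1.2167 + 2 = 15.199 cmH2O; new PIP = 15.199 + (2.734) = 17.933 cmH2O.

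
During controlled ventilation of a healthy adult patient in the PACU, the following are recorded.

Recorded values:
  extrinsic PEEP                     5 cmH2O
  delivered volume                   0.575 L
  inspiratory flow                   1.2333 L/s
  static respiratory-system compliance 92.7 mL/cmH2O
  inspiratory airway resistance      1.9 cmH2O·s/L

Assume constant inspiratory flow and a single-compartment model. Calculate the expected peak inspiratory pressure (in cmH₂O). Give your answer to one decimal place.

Equation of motion (constant flow): PIP = Vt/C + R·V̇ + PEEP.
PIP = 575/92.7 + 1.9×1.2333 + 5 = 6.203 + 2.343 + 5 = 13.546 cmH2O.

13.5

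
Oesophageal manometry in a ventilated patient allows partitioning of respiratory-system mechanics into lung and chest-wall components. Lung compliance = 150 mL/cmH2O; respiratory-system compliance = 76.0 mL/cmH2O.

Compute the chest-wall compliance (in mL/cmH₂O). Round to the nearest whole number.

1/Ccw = 1/Crs − 1/CL.
1/Ccw = 1/76.0 − 1/150 = 0.006491.
Ccw = 154.06 mL/cmH2O.

154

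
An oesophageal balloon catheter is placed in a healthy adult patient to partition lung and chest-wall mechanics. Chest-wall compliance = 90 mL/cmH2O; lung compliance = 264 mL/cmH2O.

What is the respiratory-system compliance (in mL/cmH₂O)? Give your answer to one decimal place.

Lung and chest wall are elastances in series: 1/Crs = 1/CL + 1/Ccw.
1/Crs = 1/264 + 1/90 = 0.0149.
Crs = 67.114 mL/cmH2O.

67.1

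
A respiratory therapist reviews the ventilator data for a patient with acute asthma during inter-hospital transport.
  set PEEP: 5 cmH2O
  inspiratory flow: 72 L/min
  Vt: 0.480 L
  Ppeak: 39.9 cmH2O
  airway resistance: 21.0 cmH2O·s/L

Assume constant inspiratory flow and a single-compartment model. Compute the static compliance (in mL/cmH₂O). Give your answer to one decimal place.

Flow: 72 L/min ÷ 60 = 1.2 L/s.
Equation of motion (constant flow): PIP = Vt/C + R·V̇ + PEEP.
Vt/C = PIP − R·V̇ − PEEP = 39.9 − 21.0×1.2 − 5 = 39.9 − 25.2 − 5 = 9.7 cmH2O.
C = Vt / 9.7 = 480 / 9.7 = 49.485 mL/cmH2O.

49.5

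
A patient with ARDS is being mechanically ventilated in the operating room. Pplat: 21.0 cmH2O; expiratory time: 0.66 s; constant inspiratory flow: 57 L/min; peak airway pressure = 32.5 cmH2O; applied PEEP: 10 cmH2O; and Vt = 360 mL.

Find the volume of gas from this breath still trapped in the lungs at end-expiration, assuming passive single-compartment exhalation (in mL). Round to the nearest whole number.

68

Flow: 57 L/min ÷ 60 = 0.95 L/s.
R = (PIP − Pplat)/V̇ = (32.5 − 21.0) / 0.95 = 11.5/0.95 = 12.105 cmH2O·s/L.
C = Vt/(Pplat − PEEP) = 360.0 / (21.0 − 10) = 360.0/11.0 = 32.727 mL/cmH2O.
τ = R × C = 12.105 × 0.03273 L/cmH2O = 0.3962 s.
Fraction remaining = e^(−Te/τ) = e^(−0.66/0.3962) = 0.189.
Trapped volume = 360.0 × 0.189 = 68.04 mL.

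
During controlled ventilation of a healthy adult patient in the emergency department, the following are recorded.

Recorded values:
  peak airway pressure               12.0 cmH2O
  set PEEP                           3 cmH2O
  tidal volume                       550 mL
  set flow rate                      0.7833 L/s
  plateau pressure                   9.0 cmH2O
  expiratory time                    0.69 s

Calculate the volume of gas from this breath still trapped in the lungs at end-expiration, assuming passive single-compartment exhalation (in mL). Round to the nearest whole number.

R = (PIP − Pplat)/V̇ = (12.0 − 9.0) / 0.7833 = 3.0/0.7833 = 3.83 cmH2O·s/L.
C = Vt/(Pplat − PEEP) = 550.0 / (9.0 − 3) = 550.0/6.0 = 91.667 mL/cmH2O.
τ = R × C = 3.83 × 0.09167 L/cmH2O = 0.3511 s.
Fraction remaining = e^(−Te/τ) = e^(−0.69/0.3511) = 0.1401.
Trapped volume = 550.0 × 0.1401 = 77.055 mL.

77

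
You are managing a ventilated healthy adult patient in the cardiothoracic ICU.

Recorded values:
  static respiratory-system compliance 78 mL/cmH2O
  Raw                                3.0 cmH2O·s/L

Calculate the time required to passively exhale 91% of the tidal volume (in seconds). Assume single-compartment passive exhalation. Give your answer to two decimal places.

0.56

τ = R × C = 3.0 × 78 mL/cmH2O = 3.0 × 0.078 L/cmH2O = 0.234 s.
Exhaled fraction f = 1 − e^(−t/τ) → t = −τ·ln(1 − f) = −0.234·ln(0.09) = 0.5635 s.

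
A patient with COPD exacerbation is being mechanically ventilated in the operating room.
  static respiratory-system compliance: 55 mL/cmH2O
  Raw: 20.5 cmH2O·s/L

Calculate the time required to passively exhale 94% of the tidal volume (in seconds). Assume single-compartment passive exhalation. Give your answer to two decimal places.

τ = R × C = 20.5 × 55 mL/cmH2O = 20.5 × 0.055 L/cmH2O = 1.128 s.
Exhaled fraction f = 1 − e^(−t/τ) → t = −τ·ln(1 − f) = −1.128·ln(0.06) = 3.174 s.

3.17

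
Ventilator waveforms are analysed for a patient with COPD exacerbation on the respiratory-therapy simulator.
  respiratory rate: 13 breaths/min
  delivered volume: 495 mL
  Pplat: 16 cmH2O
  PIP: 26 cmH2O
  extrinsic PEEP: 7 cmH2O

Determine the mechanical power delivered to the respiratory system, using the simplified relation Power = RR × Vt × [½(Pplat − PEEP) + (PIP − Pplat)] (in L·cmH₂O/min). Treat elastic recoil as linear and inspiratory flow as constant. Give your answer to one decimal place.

Per-breath work = Vt × [½(Pplat−PEEP) + (PIP−Pplat)] = 0.495 × [0.5×9.0 + 10.0] = 0.495 × 14.5 = 7.178 L·cmH2O.
Power = 13 × 7.178 = 93.314 L·cmH2O/min.

93.3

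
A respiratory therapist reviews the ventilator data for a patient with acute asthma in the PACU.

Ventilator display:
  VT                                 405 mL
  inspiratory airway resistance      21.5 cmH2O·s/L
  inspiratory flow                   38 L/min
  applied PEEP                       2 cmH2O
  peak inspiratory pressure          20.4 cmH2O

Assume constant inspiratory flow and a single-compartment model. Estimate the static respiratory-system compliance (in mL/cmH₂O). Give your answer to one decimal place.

Flow: 38 L/min ÷ 60 = 0.6333 L/s.
Equation of motion (constant flow): PIP = Vt/C + R·V̇ + PEEP.
Vt/C = PIP − R·V̇ − PEEP = 20.4 − 21.5×0.6333 − 2 = 20.4 − 13.616 − 2 = 4.784 cmH2O.
C = Vt / 4.784 = 405 / 4.784 = 84.657 mL/cmH2O.

84.7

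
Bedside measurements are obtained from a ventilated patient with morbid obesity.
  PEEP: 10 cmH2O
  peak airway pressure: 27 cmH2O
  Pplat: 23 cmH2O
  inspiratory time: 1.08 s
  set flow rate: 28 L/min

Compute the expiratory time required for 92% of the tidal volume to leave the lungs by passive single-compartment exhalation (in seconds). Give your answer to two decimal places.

Flow: 28 L/min ÷ 60 = 0.4667 L/s.
Vt = flow × Ti = 0.4667 L/s × 1.08 s × 1000 mL/L = 504.04 mL.
R = (PIP − Pplat)/V̇ = (27 − 23) / 0.4667 = 4.0/0.4667 = 8.571 cmH2O·s/L.
C = Vt/(Pplat − PEEP) = 504.04 / (23 − 10) = 504.04/13.0 = 38.772 mL/cmH2O.
τ = R × C = 8.571 × 0.03877 L/cmH2O = 0.3323 s.
t = −τ·ln(1 − 0.92) = −0.3323·ln(0.08) = 0.8393 s.

0.84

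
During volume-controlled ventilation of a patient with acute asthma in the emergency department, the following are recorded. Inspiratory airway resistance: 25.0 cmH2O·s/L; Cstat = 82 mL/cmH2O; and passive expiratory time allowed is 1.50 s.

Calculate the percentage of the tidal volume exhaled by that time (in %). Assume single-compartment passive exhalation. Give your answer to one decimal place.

51.9

τ = R × C = 25.0 × 82 mL/cmH2O = 25.0 × 0.082 L/cmH2O = 2.05 s.
Passive exhalation: V(t)/V₀ = e^(−t/τ) = e^(−1.50/2.05) = 0.4811.
Fraction exhaled = 1 − 0.4811 = 0.5189 → 51.89%.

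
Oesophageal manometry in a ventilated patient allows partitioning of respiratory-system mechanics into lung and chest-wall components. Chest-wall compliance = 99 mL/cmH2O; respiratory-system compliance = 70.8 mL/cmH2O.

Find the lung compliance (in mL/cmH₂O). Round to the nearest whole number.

1/CL = 1/Crs − 1/Ccw.
1/CL = 1/70.8 − 1/99 = 0.004023.
CL = 248.57 mL/cmH2O.

249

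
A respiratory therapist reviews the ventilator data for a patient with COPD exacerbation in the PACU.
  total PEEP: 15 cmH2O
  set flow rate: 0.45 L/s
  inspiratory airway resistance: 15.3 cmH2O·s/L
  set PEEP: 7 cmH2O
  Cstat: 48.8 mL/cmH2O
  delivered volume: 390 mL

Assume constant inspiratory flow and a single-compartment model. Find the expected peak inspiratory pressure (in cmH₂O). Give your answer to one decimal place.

Total PEEP = 15 cmH2O (set 7 + intrinsic 8); this is the baseline alveolar pressure.
Equation of motion (constant flow): PIP = Vt/C + R·V̇ + PEEP.
PIP = 390/48.8 + 15.3×0.45 + 15 = 7.992 + 6.885 + 15 = 29.877 cmH2O.

29.9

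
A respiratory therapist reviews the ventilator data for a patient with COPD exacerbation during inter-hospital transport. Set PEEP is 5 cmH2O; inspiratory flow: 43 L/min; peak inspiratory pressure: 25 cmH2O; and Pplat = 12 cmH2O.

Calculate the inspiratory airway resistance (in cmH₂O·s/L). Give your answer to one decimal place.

18.1

Flow: 43 L/min ÷ 60 = 0.7167 L/s.
Raw = (PIP − Pplat) / flow = (25 − 12) / 0.7167 = 13.0 / 0.7167 = 18.139 cmH2O·s/L.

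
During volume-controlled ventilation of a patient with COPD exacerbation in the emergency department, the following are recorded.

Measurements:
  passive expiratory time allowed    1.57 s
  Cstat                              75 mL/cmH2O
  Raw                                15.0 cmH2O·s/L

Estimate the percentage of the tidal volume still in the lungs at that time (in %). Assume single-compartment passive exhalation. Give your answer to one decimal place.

τ = R × C = 15.0 × 75 mL/cmH2O = 15.0 × 0.075 L/cmH2O = 1.125 s.
Passive exhalation: V(t)/V₀ = e^(−t/τ) = e^(−1.57/1.125) = 0.2477.
Fraction remaining = 0.2477 → 24.77%.

24.8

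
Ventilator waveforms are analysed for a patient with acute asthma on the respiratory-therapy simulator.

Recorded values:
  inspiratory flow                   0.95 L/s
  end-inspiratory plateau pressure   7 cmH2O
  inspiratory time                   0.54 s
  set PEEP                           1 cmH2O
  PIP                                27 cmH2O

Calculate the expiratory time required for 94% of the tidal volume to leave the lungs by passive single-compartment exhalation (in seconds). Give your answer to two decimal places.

5.06

Vt = flow × Ti = 0.95 L/s × 0.54 s × 1000 mL/L = 513.0 mL.
R = (PIP − Pplat)/V̇ = (27 − 7) / 0.95 = 20.0/0.95 = 21.053 cmH2O·s/L.
C = Vt/(Pplat − PEEP) = 513.0 / (7 − 1) = 513.0/6.0 = 85.5 mL/cmH2O.
τ = R × C = 21.053 × 0.0855 L/cmH2O = 1.8 s.
t = −τ·ln(1 − 0.94) = −1.8·ln(0.06) = 5.064 s.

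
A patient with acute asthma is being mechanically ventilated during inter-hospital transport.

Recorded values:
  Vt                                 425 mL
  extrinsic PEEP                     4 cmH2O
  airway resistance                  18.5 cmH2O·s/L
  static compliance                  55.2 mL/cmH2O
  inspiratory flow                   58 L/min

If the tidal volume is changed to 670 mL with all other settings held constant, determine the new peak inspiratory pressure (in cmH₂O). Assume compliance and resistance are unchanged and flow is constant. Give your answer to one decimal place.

Flow: 58 L/min ÷ 60 = 0.9667 L/s.
PIP = Vt/C + R·V̇ + PEEP (constant-flow equation of motion).
Only the elastic term changes: ΔPIP = ΔVt / C = (670 − 425) / 55.2 = 4.438 cmH2O.
Original PIP = 425/55.2 + 18.5×0.9667 + 4 = 29.583 cmH2O; new PIP = 29.583 + (4.438) = 34.021 cmH2O.

34.0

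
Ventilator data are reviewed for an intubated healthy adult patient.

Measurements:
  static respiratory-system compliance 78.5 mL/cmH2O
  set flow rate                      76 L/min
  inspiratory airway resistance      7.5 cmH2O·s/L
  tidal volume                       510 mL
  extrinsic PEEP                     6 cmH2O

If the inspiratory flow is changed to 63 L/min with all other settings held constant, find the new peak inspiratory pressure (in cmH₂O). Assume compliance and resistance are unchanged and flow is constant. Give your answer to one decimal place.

20.4

Flow: 76 L/min ÷ 60 = 1.2667 L/s.
New flow: 63 L/min ÷ 60 = 1.05 L/s.
PIP = Vt/C + R·V̇ + PEEP (constant-flow equation of motion).
Only the resistive term changes: ΔPIP = R × ΔV̇ = 7.5 × (1.05 − 1.2667) = 7.5 × -0.2167 = -1.625 cmH2O.
Original PIP = 510/78.5 + 7.5×1.2667 + 6 = 21.997 cmH2O; new PIP = 21.997 + (-1.625) = 20.372 cmH2O.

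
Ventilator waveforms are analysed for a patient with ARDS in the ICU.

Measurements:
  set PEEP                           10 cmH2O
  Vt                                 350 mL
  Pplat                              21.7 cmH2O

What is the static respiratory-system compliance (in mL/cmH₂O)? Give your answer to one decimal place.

29.9

Cstat = Vt / (Pplat − PEEP) = 350 / (21.7 − 10) = 350 / 11.7 = 29.915 mL/cmH2O.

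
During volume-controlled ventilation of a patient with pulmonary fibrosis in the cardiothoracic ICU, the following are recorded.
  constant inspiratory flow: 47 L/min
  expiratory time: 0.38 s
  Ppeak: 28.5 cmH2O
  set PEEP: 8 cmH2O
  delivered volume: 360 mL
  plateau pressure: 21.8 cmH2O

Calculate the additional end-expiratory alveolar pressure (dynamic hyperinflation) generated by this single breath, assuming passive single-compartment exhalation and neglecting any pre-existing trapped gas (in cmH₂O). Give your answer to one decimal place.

2.5

Flow: 47 L/min ÷ 60 = 0.7833 L/s.
R = (PIP − Pplat)/V̇ = (28.5 − 21.8) / 0.7833 = 6.7/0.7833 = 8.554 cmH2O·s/L.
C = Vt/(Pplat − PEEP) = 360.0 / (21.8 − 8) = 360.0/13.8 = 26.087 mL/cmH2O.
τ = R × C = 8.554 × 0.02609 L/cmH2O = 0.2232 s.
Fraction remaining = e^(−Te/τ) = e^(−0.38/0.2232) = 0.1822; trapped volume = 360.0 × 0.1822 = 65.592 mL.
Additional alveolar pressure from trapping ≈ V_trapped / C = 65.592 / 26.087 = 2.514 cmH2O.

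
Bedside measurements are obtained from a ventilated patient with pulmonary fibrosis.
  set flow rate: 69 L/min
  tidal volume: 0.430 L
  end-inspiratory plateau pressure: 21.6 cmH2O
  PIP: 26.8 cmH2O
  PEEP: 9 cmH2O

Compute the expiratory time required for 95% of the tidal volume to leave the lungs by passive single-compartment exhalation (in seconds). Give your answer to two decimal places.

Flow: 69 L/min ÷ 60 = 1.15 L/s.
R = (PIP − Pplat)/V̇ = (26.8 − 21.6) / 1.15 = 5.2/1.15 = 4.522 cmH2O·s/L.
C = Vt/(Pplat − PEEP) = 430.0 / (21.6 − 9) = 430.0/12.6 = 34.127 mL/cmH2O.
τ = R × C = 4.522 × 0.03413 L/cmH2O = 0.1543 s.
t = −τ·ln(1 − 0.95) = −0.1543·ln(0.05) = 0.4622 s.

0.46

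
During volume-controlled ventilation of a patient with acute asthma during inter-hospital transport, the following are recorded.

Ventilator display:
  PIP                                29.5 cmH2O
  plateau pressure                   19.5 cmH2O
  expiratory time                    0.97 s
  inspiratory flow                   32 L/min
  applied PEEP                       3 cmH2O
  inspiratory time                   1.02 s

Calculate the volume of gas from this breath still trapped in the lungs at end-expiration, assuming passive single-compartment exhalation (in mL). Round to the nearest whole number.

Flow: 32 L/min ÷ 60 = 0.5333 L/s.
Vt = flow × Ti = 0.5333 L/s × 1.02 s × 1000 mL/L = 543.97 mL.
R = (PIP − Pplat)/V̇ = (29.5 − 19.5) / 0.5333 = 10.0/0.5333 = 18.751 cmH2O·s/L.
C = Vt/(Pplat − PEEP) = 543.97 / (19.5 − 3) = 543.97/16.5 = 32.968 mL/cmH2O.
τ = R × C = 18.751 × 0.03297 L/cmH2O = 0.6182 s.
Fraction remaining = e^(−Te/τ) = e^(−0.97/0.6182) = 0.2082.
Trapped volume = 543.97 × 0.2082 = 113.25 mL.

113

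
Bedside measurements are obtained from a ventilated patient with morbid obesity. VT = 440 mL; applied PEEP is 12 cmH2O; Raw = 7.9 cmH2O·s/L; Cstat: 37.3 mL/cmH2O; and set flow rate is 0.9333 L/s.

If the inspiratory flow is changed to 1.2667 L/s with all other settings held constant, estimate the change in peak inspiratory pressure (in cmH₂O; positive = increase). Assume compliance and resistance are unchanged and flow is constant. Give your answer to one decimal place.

PIP = Vt/C + R·V̇ + PEEP (constant-flow equation of motion).
Only the resistive term changes: ΔPIP = R × ΔV̇ = 7.9 × (1.2667 − 0.9333) = 7.9 × 0.3334 = 2.634 cmH2O.

2.6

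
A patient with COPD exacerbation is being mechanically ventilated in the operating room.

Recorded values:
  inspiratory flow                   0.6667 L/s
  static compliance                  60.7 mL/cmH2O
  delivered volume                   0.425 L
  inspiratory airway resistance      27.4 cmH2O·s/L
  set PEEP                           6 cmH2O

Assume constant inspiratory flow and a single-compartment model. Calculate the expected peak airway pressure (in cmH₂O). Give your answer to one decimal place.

31.3

Equation of motion (constant flow): PIP = Vt/C + R·V̇ + PEEP.
PIP = 425/60.7 + 27.4×0.6667 + 6 = 7.002 + 18.268 + 6 = 31.27 cmH2O.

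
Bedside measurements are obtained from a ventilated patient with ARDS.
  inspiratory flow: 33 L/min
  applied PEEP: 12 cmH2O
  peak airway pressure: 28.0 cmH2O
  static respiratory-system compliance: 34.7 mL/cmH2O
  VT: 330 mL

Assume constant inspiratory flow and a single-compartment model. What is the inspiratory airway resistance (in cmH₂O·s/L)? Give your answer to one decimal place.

Flow: 33 L/min ÷ 60 = 0.55 L/s.
Equation of motion (constant flow): PIP = Vt/C + R·V̇ + PEEP.
R·V̇ = PIP − Vt/C − PEEP = 28.0 − 330/34.7 − 12 = 28.0 − 9.51 − 12 = 6.49 cmH2O.
R = 6.49 / 0.55 = 11.8 cmH2O·s/L.

11.8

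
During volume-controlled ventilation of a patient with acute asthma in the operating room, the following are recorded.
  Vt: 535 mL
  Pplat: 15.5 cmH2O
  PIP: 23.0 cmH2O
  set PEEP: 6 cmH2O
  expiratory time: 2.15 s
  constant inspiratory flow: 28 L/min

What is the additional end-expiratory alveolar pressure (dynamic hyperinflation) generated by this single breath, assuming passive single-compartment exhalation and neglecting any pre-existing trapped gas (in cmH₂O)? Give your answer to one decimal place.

0.9

Flow: 28 L/min ÷ 60 = 0.4667 L/s.
R = (PIP − Pplat)/V̇ = (23.0 − 15.5) / 0.4667 = 7.5/0.4667 = 16.07 cmH2O·s/L.
C = Vt/(Pplat − PEEP) = 535.0 / (15.5 − 6) = 535.0/9.5 = 56.316 mL/cmH2O.
τ = R × C = 16.07 × 0.05632 L/cmH2O = 0.9051 s.
Fraction remaining = e^(−Te/τ) = e^(−2.15/0.9051) = 0.09297; trapped volume = 535.0 × 0.09297 = 49.739 mL.
Additional alveolar pressure from trapping ≈ V_trapped / C = 49.739 / 56.316 = 0.8832 cmH2O.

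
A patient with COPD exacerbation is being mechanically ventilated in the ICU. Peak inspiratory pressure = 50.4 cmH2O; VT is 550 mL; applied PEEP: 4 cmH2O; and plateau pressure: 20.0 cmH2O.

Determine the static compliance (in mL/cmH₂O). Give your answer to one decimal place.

Cstat = Vt / (Pplat − PEEP) = 550 / (20.0 − 4) = 550 / 16.0 = 34.375 mL/cmH2O.

34.4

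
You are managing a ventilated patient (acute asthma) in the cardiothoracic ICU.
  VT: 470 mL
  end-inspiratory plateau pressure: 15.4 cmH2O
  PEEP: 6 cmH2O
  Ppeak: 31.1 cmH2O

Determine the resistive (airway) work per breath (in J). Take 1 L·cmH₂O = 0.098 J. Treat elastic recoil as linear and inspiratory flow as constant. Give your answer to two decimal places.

With constant inspiratory flow the resistive pressure is constant at PIP − Pplat = 31.1 − 15.4 = 15.7 cmH2O, so resistive work = 15.7 × 0.470 = 7.379 L·cmH2O.
× 0.098 J/(L·cmH2O) → 0.7231 J.

0.72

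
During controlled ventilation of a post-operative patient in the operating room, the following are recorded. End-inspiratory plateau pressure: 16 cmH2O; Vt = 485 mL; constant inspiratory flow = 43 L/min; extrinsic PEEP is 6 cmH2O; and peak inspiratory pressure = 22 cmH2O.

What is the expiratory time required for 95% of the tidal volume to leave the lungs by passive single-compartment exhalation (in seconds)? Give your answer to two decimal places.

Flow: 43 L/min ÷ 60 = 0.7167 L/s.
R = (PIP − Pplat)/V̇ = (22 − 16) / 0.7167 = 6.0/0.7167 = 8.372 cmH2O·s/L.
C = Vt/(Pplat − PEEP) = 485.0 / (16 − 6) = 485.0/10.0 = 48.5 mL/cmH2O.
τ = R × C = 8.372 × 0.0485 L/cmH2O = 0.406 s.
t = −τ·ln(1 − 0.95) = −0.406·ln(0.05) = 1.216 s.

1.22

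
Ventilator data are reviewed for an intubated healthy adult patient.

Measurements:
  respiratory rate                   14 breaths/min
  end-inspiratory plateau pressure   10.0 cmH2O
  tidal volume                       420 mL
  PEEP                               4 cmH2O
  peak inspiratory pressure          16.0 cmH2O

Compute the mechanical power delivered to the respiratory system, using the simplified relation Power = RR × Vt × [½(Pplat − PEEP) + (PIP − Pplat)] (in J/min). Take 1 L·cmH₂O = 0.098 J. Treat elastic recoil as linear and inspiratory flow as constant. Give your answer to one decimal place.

5.2

Per-breath work = Vt × [½(Pplat−PEEP) + (PIP−Pplat)] = 0.420 × [0.5×6.0 + 6.0] = 0.420 × 9.0 = 3.78 L·cmH2O.
Power = 14 × 3.78 = 52.92 L·cmH2O/min.
× 0.098 J/(L·cmH2O) → 5.186 J/min.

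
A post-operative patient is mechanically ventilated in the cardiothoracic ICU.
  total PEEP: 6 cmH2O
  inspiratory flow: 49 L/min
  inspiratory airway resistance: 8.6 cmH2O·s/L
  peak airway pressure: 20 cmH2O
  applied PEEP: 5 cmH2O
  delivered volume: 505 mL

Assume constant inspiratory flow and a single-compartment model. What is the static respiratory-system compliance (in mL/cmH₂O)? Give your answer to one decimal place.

Flow: 49 L/min ÷ 60 = 0.8167 L/s.
Total PEEP = 6 cmH2O (set 5 + intrinsic 1); this is the baseline alveolar pressure.
Equation of motion (constant flow): PIP = Vt/C + R·V̇ + PEEP.
Vt/C = PIP − R·V̇ − PEEP = 20 − 8.6×0.8167 − 6 = 20 − 7.024 − 6 = 6.976 cmH2O.
C = Vt / 6.976 = 505 / 6.976 = 72.391 mL/cmH2O.

72.4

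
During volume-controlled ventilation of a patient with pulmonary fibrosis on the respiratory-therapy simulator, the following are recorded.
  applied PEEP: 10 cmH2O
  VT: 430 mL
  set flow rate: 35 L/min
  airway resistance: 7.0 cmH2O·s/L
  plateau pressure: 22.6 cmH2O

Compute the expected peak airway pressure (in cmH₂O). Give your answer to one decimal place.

Flow: 35 L/min ÷ 60 = 0.5833 L/s.
PIP = Pplat + Raw × flow = 22.6 + 7.0 × 0.5833 = 22.6 + 4.083 = 26.683 cmH2O.

26.7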